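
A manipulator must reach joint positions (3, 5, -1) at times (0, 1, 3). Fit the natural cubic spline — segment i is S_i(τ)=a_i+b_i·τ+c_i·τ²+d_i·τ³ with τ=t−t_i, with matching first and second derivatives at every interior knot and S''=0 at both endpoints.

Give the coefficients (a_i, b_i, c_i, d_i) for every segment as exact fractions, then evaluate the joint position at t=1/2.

  seg 0: a=3 b=17/6 c=0 d=-5/6
  seg 1: a=5 b=1/3 c=-5/2 d=5/12
S(1/2) = 69/16

Δ: Δ0=2, Δ1=-3
row 1: diag=6, rhs=-30; c'=1/3, d'=-5
back: M1=-5
M: M0=0, M1=-5, M2=0
seg 0: a=3, c=M0/2=0, d=(M1−M0)/(6·1)=-5/6, b=Δ0−h0·(2M0+M1)/6=17/6
seg 1: a=5, c=M1/2=-5/2, d=(M2−M1)/(6·2)=5/12, b=Δ1−h1·(2M1+M2)/6=1/3
t_q=1/2 → seg 0, τ=1/2; S=3+17/6·τ+0·τ²+-5/6·τ³=69/16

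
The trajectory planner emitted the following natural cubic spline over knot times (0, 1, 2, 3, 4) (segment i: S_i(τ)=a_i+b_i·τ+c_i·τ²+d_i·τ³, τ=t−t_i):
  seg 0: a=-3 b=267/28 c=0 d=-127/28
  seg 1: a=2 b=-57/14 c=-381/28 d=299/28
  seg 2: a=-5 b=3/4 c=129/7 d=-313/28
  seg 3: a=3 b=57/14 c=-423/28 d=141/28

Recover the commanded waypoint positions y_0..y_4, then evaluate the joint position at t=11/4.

y_0 = S_0(0) = a_0 = -3
y_1 = S_1(0) = a_1 = 2
y_2 = S_2(0) = a_2 = -5
y_3 = S_3(0) = a_3 = 3
y_4 = S_3(1) = -3
t_q=11/4 is in segment 2 (τ=3/4); S_2(τ)=2173/1792

y_0=-3 y_1=2 y_2=-5 y_3=3 y_4=-3
S(11/4) = 2173/1792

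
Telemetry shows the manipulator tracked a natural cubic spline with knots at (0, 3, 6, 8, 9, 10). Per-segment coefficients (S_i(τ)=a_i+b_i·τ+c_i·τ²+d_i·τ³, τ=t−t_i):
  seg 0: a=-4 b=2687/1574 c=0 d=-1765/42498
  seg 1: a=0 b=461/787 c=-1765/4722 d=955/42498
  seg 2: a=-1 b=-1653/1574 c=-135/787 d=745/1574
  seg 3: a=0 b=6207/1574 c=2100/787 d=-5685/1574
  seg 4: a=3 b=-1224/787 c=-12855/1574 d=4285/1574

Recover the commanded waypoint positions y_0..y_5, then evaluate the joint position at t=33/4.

y_0=-4 y_1=0 y_2=-1 y_3=0 y_4=3 y_5=-4
S(33/4) = 110427/100736

y_0 = S_0(0) = a_0 = -4
y_1 = S_1(0) = a_1 = 0
y_2 = S_2(0) = a_2 = -1
y_3 = S_3(0) = a_3 = 0
y_4 = S_4(0) = a_4 = 3
y_5 = S_4(1) = -4
t_q=33/4 is in segment 3 (τ=1/4); S_3(τ)=110427/100736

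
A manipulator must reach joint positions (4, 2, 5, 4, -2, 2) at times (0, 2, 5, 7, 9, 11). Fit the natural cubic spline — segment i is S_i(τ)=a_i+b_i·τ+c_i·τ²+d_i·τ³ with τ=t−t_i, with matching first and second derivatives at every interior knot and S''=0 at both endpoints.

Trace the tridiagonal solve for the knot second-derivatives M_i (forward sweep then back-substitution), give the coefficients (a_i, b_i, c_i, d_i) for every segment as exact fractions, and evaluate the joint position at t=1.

  seg 0: a=4 b=-1898/1285 c=0 d=613/5140
  seg 1: a=2 b=-59/1285 c=1839/2570 d=-943/7710
  seg 2: a=5 b=2429/2570 c=-99/257 d=-867/5140
  seg 3: a=4 b=-6733/2570 c=-3591/2570 d=1241/2056
  seg 4: a=-2 b=-1241/1285 c=11433/5140 d=-3811/10280
S(1) = 13581/5140

Δ: Δ0=-1, Δ1=1, Δ2=-1/2, Δ3=-3, Δ4=2
row 1: diag=10, rhs=12; c'=3/10, d'=6/5
row 2: denom=10−3·3/10=91/10; d'=(-9−3·6/5)/(91/10)=-18/13
row 3: denom=8−2·20/91=688/91; d'=(-15−2·-18/13)/(688/91)=-1113/688
row 4: denom=8−2·91/344=1285/172; d'=(30−2·-1113/688)/(1285/172)=11433/2570
back: M4=11433/2570
back: M3=-1113/688−91/344·11433/2570=-3591/1285
back: M2=-18/13−20/91·-3591/1285=-198/257
back: M1=6/5−3/10·-198/257=1839/1285
M: M0=0, M1=1839/1285, M2=-198/257, M3=-3591/1285, M4=11433/2570, M5=0
seg 0: a=4, c=M0/2=0, d=(M1−M0)/(6·2)=613/5140, b=Δ0−h0·(2M0+M1)/6=-1898/1285
seg 1: a=2, c=M1/2=1839/2570, d=(M2−M1)/(6·3)=-943/7710, b=Δ1−h1·(2M1+M2)/6=-59/1285
seg 2: a=5, c=M2/2=-99/257, d=(M3−M2)/(6·2)=-867/5140, b=Δ2−h2·(2M2+M3)/6=2429/2570
seg 3: a=4, c=M3/2=-3591/2570, d=(M4−M3)/(6·2)=1241/2056, b=Δ3−h3·(2M3+M4)/6=-6733/2570
seg 4: a=-2, c=M4/2=11433/5140, d=(M5−M4)/(6·2)=-3811/10280, b=Δ4−h4·(2M4+M5)/6=-1241/1285
t_q=1 → seg 0, τ=1; S=4+-1898/1285·τ+0·τ²+613/5140·τ³=13581/5140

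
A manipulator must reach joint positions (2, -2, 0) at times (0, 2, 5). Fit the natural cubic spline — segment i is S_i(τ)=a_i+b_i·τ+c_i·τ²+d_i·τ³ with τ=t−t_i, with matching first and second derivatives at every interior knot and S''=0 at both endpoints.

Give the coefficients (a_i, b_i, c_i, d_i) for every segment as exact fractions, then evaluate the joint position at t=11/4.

Δ: Δ0=-2, Δ1=2/3
row 1: diag=10, rhs=16; c'=3/10, d'=8/5
back: M1=8/5
M: M0=0, M1=8/5, M2=0
seg 0: a=2, c=M0/2=0, d=(M1−M0)/(6·2)=2/15, b=Δ0−h0·(2M0+M1)/6=-38/15
seg 1: a=-2, c=M1/2=4/5, d=(M2−M1)/(6·3)=-4/45, b=Δ1−h1·(2M1+M2)/6=-14/15
t_q=11/4 → seg 1, τ=3/4; S=-2+-14/15·τ+4/5·τ²+-4/45·τ³=-183/80

  seg 0: a=2 b=-38/15 c=0 d=2/15
  seg 1: a=-2 b=-14/15 c=4/5 d=-4/45
S(11/4) = -183/80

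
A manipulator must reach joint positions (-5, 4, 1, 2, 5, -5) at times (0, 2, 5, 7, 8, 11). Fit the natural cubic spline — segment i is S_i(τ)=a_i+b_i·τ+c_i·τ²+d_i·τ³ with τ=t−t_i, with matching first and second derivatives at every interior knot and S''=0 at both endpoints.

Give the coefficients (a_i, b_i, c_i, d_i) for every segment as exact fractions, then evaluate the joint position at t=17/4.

Δ: Δ0=9/2, Δ1=-1, Δ2=1/2, Δ3=3, Δ4=-10/3
row 1: diag=10, rhs=-33; c'=3/10, d'=-33/10
row 2: denom=10−3·3/10=91/10; d'=(9−3·-33/10)/(91/10)=27/13
row 3: denom=6−2·20/91=506/91; d'=(15−2·27/13)/(506/91)=987/506
row 4: denom=8−1·91/506=3957/506; d'=(-38−1·987/506)/(3957/506)=-20215/3957
back: M4=-20215/3957
back: M3=987/506−91/506·-20215/3957=11354/3957
back: M2=27/13−20/91·11354/3957=5723/3957
back: M1=-33/10−3/10·5723/3957=-4925/1319
M: M0=0, M1=-4925/1319, M2=5723/3957, M3=11354/3957, M4=-20215/3957, M5=0
seg 0: a=-5, c=M0/2=0, d=(M1−M0)/(6·2)=-4925/15828, b=Δ0−h0·(2M0+M1)/6=45463/7914
seg 1: a=4, c=M1/2=-4925/2638, d=(M2−M1)/(6·3)=10249/35613, b=Δ1−h1·(2M1+M2)/6=15913/7914
seg 2: a=1, c=M2/2=5723/7914, d=(M3−M2)/(6·2)=1877/15828, b=Δ2−h2·(2M2+M3)/6=-11243/7914
seg 3: a=2, c=M3/2=5677/3957, d=(M4−M3)/(6·1)=-10523/7914, b=Δ3−h3·(2M3+M4)/6=7637/2638
seg 4: a=5, c=M4/2=-20215/7914, d=(M5−M4)/(6·3)=20215/71226, b=Δ4−h4·(2M4+M5)/6=7025/3957
t_q=17/4 → seg 1, τ=9/4; S=4+15913/7914·τ+-4925/2638·τ²+10249/35613·τ³=198449/84416

  seg 0: a=-5 b=45463/7914 c=0 d=-4925/15828
  seg 1: a=4 b=15913/7914 c=-4925/2638 d=10249/35613
  seg 2: a=1 b=-11243/7914 c=5723/7914 d=1877/15828
  seg 3: a=2 b=7637/2638 c=5677/3957 d=-10523/7914
  seg 4: a=5 b=7025/3957 c=-20215/7914 d=20215/71226
S(17/4) = 198449/84416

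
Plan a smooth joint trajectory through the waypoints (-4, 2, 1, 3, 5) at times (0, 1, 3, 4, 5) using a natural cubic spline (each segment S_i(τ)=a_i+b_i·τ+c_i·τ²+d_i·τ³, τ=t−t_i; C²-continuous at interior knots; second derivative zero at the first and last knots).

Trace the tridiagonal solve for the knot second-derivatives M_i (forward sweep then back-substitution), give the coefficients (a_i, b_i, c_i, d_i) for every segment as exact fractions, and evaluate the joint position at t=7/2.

Δ: Δ0=6, Δ1=-1/2, Δ2=2, Δ3=2
row 1: diag=6, rhs=-39; c'=1/3, d'=-13/2
row 2: denom=6−2·1/3=16/3; d'=(15−2·-13/2)/(16/3)=21/4
row 3: denom=4−1·3/16=61/16; d'=(0−1·21/4)/(61/16)=-84/61
back: M3=-84/61
back: M2=21/4−3/16·-84/61=336/61
back: M1=-13/2−1/3·336/61=-1017/122
M: M0=0, M1=-1017/122, M2=336/61, M3=-84/61, M4=0
seg 0: a=-4, c=M0/2=0, d=(M1−M0)/(6·1)=-339/244, b=Δ0−h0·(2M0+M1)/6=1803/244
seg 1: a=2, c=M1/2=-1017/244, d=(M2−M1)/(6·2)=563/488, b=Δ1−h1·(2M1+M2)/6=393/122
seg 2: a=1, c=M2/2=168/61, d=(M3−M2)/(6·1)=-70/61, b=Δ2−h2·(2M2+M3)/6=24/61
seg 3: a=3, c=M3/2=-42/61, d=(M4−M3)/(6·1)=14/61, b=Δ3−h3·(2M3+M4)/6=150/61
t_q=7/2 → seg 2, τ=1/2; S=1+24/61·τ+168/61·τ²+-70/61·τ³=425/244

  seg 0: a=-4 b=1803/244 c=0 d=-339/244
  seg 1: a=2 b=393/122 c=-1017/244 d=563/488
  seg 2: a=1 b=24/61 c=168/61 d=-70/61
  seg 3: a=3 b=150/61 c=-42/61 d=14/61
S(7/2) = 425/244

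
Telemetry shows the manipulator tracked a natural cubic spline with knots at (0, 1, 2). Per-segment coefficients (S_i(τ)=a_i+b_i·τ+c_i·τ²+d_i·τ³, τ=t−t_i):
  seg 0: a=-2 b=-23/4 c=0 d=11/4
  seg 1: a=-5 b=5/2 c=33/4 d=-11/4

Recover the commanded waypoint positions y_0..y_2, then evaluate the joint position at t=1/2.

y_0 = S_0(0) = a_0 = -2
y_1 = S_1(0) = a_1 = -5
y_2 = S_1(1) = 3
t_q=1/2 is in segment 0 (τ=1/2); S_0(τ)=-145/32

y_0=-2 y_1=-5 y_2=3
S(1/2) = -145/32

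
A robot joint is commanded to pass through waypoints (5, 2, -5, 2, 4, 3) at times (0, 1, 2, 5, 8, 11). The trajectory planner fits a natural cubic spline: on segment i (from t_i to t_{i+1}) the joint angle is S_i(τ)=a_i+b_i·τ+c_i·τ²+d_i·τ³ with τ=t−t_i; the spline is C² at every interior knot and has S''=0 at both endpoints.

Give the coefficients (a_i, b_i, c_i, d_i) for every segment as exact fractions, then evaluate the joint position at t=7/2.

  seg 0: a=5 b=-2020/1251 c=0 d=-1733/1251
  seg 1: a=2 b=-7219/1251 c=-1733/417 d=3661/1251
  seg 2: a=-5 b=-6634/1251 c=1928/417 d=-7799/11259
  seg 3: a=2 b=4673/1251 c=-2015/1251 d=2206/11259
  seg 4: a=4 b=-799/1251 c=191/1251 d=-191/11259
S(7/2) = -5437/1112

Δ: Δ0=-3, Δ1=-7, Δ2=7/3, Δ3=2/3, Δ4=-1/3
row 1: diag=4, rhs=-24; c'=1/4, d'=-6
row 2: denom=8−1·1/4=31/4; d'=(56−1·-6)/(31/4)=8
row 3: denom=12−3·12/31=336/31; d'=(-10−3·8)/(336/31)=-527/168
row 4: denom=12−3·31/112=1251/112; d'=(-6−3·-527/168)/(1251/112)=382/1251
back: M4=382/1251
back: M3=-527/168−31/112·382/1251=-4030/1251
back: M2=8−12/31·-4030/1251=3856/417
back: M1=-6−1/4·3856/417=-3466/417
M: M0=0, M1=-3466/417, M2=3856/417, M3=-4030/1251, M4=382/1251, M5=0
seg 0: a=5, c=M0/2=0, d=(M1−M0)/(6·1)=-1733/1251, b=Δ0−h0·(2M0+M1)/6=-2020/1251
seg 1: a=2, c=M1/2=-1733/417, d=(M2−M1)/(6·1)=3661/1251, b=Δ1−h1·(2M1+M2)/6=-7219/1251
seg 2: a=-5, c=M2/2=1928/417, d=(M3−M2)/(6·3)=-7799/11259, b=Δ2−h2·(2M2+M3)/6=-6634/1251
seg 3: a=2, c=M3/2=-2015/1251, d=(M4−M3)/(6·3)=2206/11259, b=Δ3−h3·(2M3+M4)/6=4673/1251
seg 4: a=4, c=M4/2=191/1251, d=(M5−M4)/(6·3)=-191/11259, b=Δ4−h4·(2M4+M5)/6=-799/1251
t_q=7/2 → seg 2, τ=3/2; S=-5+-6634/1251·τ+1928/417·τ²+-7799/11259·τ³=-5437/1112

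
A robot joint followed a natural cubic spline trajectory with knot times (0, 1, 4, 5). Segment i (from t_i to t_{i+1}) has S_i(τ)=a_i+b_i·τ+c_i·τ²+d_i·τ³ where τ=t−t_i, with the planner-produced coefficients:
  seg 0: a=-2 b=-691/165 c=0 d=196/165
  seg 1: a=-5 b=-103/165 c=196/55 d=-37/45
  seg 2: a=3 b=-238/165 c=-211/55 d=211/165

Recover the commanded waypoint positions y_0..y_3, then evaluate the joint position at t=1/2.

y_0 = S_0(0) = a_0 = -2
y_1 = S_1(0) = a_1 = -5
y_2 = S_2(0) = a_2 = 3
y_3 = S_2(1) = -1
t_q=1/2 is in segment 0 (τ=1/2); S_0(τ)=-217/55

y_0=-2 y_1=-5 y_2=3 y_3=-1
S(1/2) = -217/55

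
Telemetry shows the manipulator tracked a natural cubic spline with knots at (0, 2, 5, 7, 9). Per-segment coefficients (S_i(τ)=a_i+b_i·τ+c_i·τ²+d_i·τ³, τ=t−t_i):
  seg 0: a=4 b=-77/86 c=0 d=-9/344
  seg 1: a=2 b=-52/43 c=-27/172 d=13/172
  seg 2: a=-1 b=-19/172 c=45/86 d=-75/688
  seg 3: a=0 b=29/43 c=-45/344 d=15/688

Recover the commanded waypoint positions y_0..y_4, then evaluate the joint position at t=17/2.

y_0=4 y_1=2 y_2=-1 y_3=0 y_4=1
S(17/2) = 4353/5504

y_0 = S_0(0) = a_0 = 4
y_1 = S_1(0) = a_1 = 2
y_2 = S_2(0) = a_2 = -1
y_3 = S_3(0) = a_3 = 0
y_4 = S_3(2) = 1
t_q=17/2 is in segment 3 (τ=3/2); S_3(τ)=4353/5504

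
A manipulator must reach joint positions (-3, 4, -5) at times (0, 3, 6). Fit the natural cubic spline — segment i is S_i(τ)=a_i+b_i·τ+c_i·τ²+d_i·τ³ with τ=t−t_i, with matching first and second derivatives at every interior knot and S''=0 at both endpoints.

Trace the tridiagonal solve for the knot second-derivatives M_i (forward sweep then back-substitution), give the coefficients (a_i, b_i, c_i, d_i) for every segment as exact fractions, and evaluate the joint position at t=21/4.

Δ: Δ0=7/3, Δ1=-3
row 1: diag=12, rhs=-32; c'=1/4, d'=-8/3
back: M1=-8/3
M: M0=0, M1=-8/3, M2=0
seg 0: a=-3, c=M0/2=0, d=(M1−M0)/(6·3)=-4/27, b=Δ0−h0·(2M0+M1)/6=11/3
seg 1: a=4, c=M1/2=-4/3, d=(M2−M1)/(6·3)=4/27, b=Δ1−h1·(2M1+M2)/6=-1/3
t_q=21/4 → seg 1, τ=9/4; S=4+-1/3·τ+-4/3·τ²+4/27·τ³=-29/16

  seg 0: a=-3 b=11/3 c=0 d=-4/27
  seg 1: a=4 b=-1/3 c=-4/3 d=4/27
S(21/4) = -29/16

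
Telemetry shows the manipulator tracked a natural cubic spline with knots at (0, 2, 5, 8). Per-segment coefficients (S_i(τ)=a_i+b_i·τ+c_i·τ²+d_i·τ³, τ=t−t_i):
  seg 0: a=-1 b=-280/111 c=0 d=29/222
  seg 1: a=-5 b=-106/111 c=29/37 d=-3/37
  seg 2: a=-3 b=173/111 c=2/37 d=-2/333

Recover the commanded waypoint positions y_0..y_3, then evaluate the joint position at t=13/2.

y_0=-1 y_1=-5 y_2=-3 y_3=2
S(13/2) = -83/148

y_0 = S_0(0) = a_0 = -1
y_1 = S_1(0) = a_1 = -5
y_2 = S_2(0) = a_2 = -3
y_3 = S_2(3) = 2
t_q=13/2 is in segment 2 (τ=3/2); S_2(τ)=-83/148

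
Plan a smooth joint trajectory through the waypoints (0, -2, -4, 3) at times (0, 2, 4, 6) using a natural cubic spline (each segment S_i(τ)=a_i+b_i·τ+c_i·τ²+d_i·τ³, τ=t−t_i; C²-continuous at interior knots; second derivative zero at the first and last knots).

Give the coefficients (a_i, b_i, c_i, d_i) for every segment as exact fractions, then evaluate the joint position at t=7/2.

Δ: Δ0=-1, Δ1=-1, Δ2=7/2
row 1: diag=8, rhs=0; c'=1/4, d'=0
row 2: denom=8−2·1/4=15/2; d'=(27−2·0)/(15/2)=18/5
back: M2=18/5
back: M1=0−1/4·18/5=-9/10
M: M0=0, M1=-9/10, M2=18/5, M3=0
seg 0: a=0, c=M0/2=0, d=(M1−M0)/(6·2)=-3/40, b=Δ0−h0·(2M0+M1)/6=-7/10
seg 1: a=-2, c=M1/2=-9/20, d=(M2−M1)/(6·2)=3/8, b=Δ1−h1·(2M1+M2)/6=-8/5
seg 2: a=-4, c=M2/2=9/5, d=(M3−M2)/(6·2)=-3/10, b=Δ2−h2·(2M2+M3)/6=11/10
t_q=7/2 → seg 1, τ=3/2; S=-2+-8/5·τ+-9/20·τ²+3/8·τ³=-1327/320

  seg 0: a=0 b=-7/10 c=0 d=-3/40
  seg 1: a=-2 b=-8/5 c=-9/20 d=3/8
  seg 2: a=-4 b=11/10 c=9/5 d=-3/10
S(7/2) = -1327/320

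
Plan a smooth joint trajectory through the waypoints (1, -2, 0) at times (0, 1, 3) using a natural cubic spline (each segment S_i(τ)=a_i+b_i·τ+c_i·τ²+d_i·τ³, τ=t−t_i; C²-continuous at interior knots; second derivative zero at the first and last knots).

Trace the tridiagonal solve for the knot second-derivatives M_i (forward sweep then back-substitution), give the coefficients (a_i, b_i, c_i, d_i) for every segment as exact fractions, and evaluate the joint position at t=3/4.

Δ: Δ0=-3, Δ1=1
row 1: diag=6, rhs=24; c'=1/3, d'=4
back: M1=4
M: M0=0, M1=4, M2=0
seg 0: a=1, c=M0/2=0, d=(M1−M0)/(6·1)=2/3, b=Δ0−h0·(2M0+M1)/6=-11/3
seg 1: a=-2, c=M1/2=2, d=(M2−M1)/(6·2)=-1/3, b=Δ1−h1·(2M1+M2)/6=-5/3
t_q=3/4 → seg 0, τ=3/4; S=1+-11/3·τ+0·τ²+2/3·τ³=-47/32

  seg 0: a=1 b=-11/3 c=0 d=2/3
  seg 1: a=-2 b=-5/3 c=2 d=-1/3
S(3/4) = -47/32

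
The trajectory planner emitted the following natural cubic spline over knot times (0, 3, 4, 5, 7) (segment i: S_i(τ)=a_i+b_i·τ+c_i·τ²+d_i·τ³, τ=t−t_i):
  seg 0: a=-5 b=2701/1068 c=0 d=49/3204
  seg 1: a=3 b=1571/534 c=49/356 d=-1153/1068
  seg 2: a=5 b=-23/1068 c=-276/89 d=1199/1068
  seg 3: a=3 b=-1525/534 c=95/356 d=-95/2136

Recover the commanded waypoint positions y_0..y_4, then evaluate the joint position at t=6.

y_0 = S_0(0) = a_0 = -5
y_1 = S_1(0) = a_1 = 3
y_2 = S_2(0) = a_2 = 5
y_3 = S_3(0) = a_3 = 3
y_4 = S_3(2) = -2
t_q=6 is in segment 3 (τ=1); S_3(τ)=261/712

y_0=-5 y_1=3 y_2=5 y_3=3 y_4=-2
S(6) = 261/712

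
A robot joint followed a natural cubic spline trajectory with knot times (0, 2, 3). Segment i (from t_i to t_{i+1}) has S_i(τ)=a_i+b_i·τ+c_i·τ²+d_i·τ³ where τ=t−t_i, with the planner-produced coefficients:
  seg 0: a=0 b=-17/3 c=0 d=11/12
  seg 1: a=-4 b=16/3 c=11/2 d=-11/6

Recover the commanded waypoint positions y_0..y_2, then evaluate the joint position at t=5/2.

y_0=0 y_1=-4 y_2=5
S(5/2) = -3/16

y_0 = S_0(0) = a_0 = 0
y_1 = S_1(0) = a_1 = -4
y_2 = S_1(1) = 5
t_q=5/2 is in segment 1 (τ=1/2); S_1(τ)=-3/16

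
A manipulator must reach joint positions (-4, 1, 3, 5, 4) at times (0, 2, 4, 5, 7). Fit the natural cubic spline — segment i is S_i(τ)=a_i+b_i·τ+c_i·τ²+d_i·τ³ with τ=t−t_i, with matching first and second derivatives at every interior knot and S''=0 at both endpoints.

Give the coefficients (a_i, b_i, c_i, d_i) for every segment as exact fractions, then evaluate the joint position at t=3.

  seg 0: a=-4 b=779/256 c=0 d=-139/1024
  seg 1: a=1 b=181/128 c=-417/512 d=311/1024
  seg 2: a=3 b=461/256 c=129/128 d=-207/256
  seg 3: a=5 b=89/64 c=-363/256 d=121/512
S(3) = 1949/1024

Δ: Δ0=5/2, Δ1=1, Δ2=2, Δ3=-1/2
row 1: diag=8, rhs=-9; c'=1/4, d'=-9/8
row 2: denom=6−2·1/4=11/2; d'=(6−2·-9/8)/(11/2)=3/2
row 3: denom=6−1·2/11=64/11; d'=(-15−1·3/2)/(64/11)=-363/128
back: M3=-363/128
back: M2=3/2−2/11·-363/128=129/64
back: M1=-9/8−1/4·129/64=-417/256
M: M0=0, M1=-417/256, M2=129/64, M3=-363/128, M4=0
seg 0: a=-4, c=M0/2=0, d=(M1−M0)/(6·2)=-139/1024, b=Δ0−h0·(2M0+M1)/6=779/256
seg 1: a=1, c=M1/2=-417/512, d=(M2−M1)/(6·2)=311/1024, b=Δ1−h1·(2M1+M2)/6=181/128
seg 2: a=3, c=M2/2=129/128, d=(M3−M2)/(6·1)=-207/256, b=Δ2−h2·(2M2+M3)/6=461/256
seg 3: a=5, c=M3/2=-363/256, d=(M4−M3)/(6·2)=121/512, b=Δ3−h3·(2M3+M4)/6=89/64
t_q=3 → seg 1, τ=1; S=1+181/128·τ+-417/512·τ²+311/1024·τ³=1949/1024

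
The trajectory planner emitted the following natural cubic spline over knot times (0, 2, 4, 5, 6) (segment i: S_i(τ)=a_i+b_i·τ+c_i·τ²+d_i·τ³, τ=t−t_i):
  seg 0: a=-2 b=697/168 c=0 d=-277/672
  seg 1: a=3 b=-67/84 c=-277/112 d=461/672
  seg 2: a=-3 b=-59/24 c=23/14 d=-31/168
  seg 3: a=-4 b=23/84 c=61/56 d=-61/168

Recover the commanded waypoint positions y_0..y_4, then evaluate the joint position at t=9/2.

y_0=-2 y_1=3 y_2=-3 y_3=-4 y_4=-3
S(9/2) = -1721/448

y_0 = S_0(0) = a_0 = -2
y_1 = S_1(0) = a_1 = 3
y_2 = S_2(0) = a_2 = -3
y_3 = S_3(0) = a_3 = -4
y_4 = S_3(1) = -3
t_q=9/2 is in segment 2 (τ=1/2); S_2(τ)=-1721/448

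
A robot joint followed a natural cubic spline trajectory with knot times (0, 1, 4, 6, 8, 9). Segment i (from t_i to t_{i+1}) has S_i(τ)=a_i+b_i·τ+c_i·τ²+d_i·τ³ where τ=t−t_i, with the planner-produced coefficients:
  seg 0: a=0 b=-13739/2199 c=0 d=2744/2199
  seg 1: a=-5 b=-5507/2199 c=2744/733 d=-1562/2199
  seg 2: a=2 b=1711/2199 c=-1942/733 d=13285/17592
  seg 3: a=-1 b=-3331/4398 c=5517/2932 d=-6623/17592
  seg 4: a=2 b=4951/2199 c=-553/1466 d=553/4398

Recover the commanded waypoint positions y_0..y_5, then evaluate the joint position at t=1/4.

y_0 = S_0(0) = a_0 = 0
y_1 = S_1(0) = a_1 = -5
y_2 = S_2(0) = a_2 = 2
y_3 = S_3(0) = a_3 = -1
y_4 = S_4(0) = a_4 = 2
y_5 = S_4(1) = 4
t_q=1/4 is in segment 0 (τ=1/4); S_0(τ)=-9045/5864

y_0=0 y_1=-5 y_2=2 y_3=-1 y_4=2 y_5=4
S(1/4) = -9045/5864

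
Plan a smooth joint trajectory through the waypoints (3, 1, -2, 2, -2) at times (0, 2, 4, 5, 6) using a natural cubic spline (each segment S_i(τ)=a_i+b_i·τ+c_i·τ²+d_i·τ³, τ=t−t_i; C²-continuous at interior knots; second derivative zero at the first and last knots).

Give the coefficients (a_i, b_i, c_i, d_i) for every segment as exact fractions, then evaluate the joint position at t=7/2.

  seg 0: a=3 b=-25/168 c=0 d=-143/672
  seg 1: a=1 b=-227/84 c=-143/112 d=631/672
  seg 2: a=-2 b=83/24 c=61/14 d=-641/168
  seg 3: a=2 b=61/84 c=-397/56 d=397/168
S(7/2) = -4941/1792

Δ: Δ0=-1, Δ1=-3/2, Δ2=4, Δ3=-4
row 1: diag=8, rhs=-3; c'=1/4, d'=-3/8
row 2: denom=6−2·1/4=11/2; d'=(33−2·-3/8)/(11/2)=135/22
row 3: denom=4−1·2/11=42/11; d'=(-48−1·135/22)/(42/11)=-397/28
back: M3=-397/28
back: M2=135/22−2/11·-397/28=61/7
back: M1=-3/8−1/4·61/7=-143/56
M: M0=0, M1=-143/56, M2=61/7, M3=-397/28, M4=0
seg 0: a=3, c=M0/2=0, d=(M1−M0)/(6·2)=-143/672, b=Δ0−h0·(2M0+M1)/6=-25/168
seg 1: a=1, c=M1/2=-143/112, d=(M2−M1)/(6·2)=631/672, b=Δ1−h1·(2M1+M2)/6=-227/84
seg 2: a=-2, c=M2/2=61/14, d=(M3−M2)/(6·1)=-641/168, b=Δ2−h2·(2M2+M3)/6=83/24
seg 3: a=2, c=M3/2=-397/56, d=(M4−M3)/(6·1)=397/168, b=Δ3−h3·(2M3+M4)/6=61/84
t_q=7/2 → seg 1, τ=3/2; S=1+-227/84·τ+-143/112·τ²+631/672·τ³=-4941/1792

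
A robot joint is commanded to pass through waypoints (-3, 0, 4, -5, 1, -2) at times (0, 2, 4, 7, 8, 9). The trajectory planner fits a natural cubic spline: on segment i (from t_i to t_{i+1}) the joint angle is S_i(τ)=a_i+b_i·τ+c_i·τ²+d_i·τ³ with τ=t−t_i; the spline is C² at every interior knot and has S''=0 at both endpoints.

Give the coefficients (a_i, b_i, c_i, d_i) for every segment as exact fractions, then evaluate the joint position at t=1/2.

  seg 0: a=-3 b=417/517 c=0 d=717/4136
  seg 1: a=0 b=2985/1034 c=2151/2068 d=-767/1034
  seg 2: a=4 b=-1917/1034 c=-7053/2068 d=6263/6204
  seg 3: a=-5 b=10215/2068 c=2934/517 d=-9543/2068
  seg 4: a=1 b=2529/1034 c=-16893/2068 d=5631/2068
S(1/2) = -85203/33088

Δ: Δ0=3/2, Δ1=2, Δ2=-3, Δ3=6, Δ4=-3
row 1: diag=8, rhs=3; c'=1/4, d'=3/8
row 2: denom=10−2·1/4=19/2; d'=(-30−2·3/8)/(19/2)=-123/38
row 3: denom=8−3·6/19=134/19; d'=(54−3·-123/38)/(134/19)=2421/268
row 4: denom=4−1·19/134=517/134; d'=(-54−1·2421/268)/(517/134)=-16893/1034
back: M4=-16893/1034
back: M3=2421/268−19/134·-16893/1034=5868/517
back: M2=-123/38−6/19·5868/517=-7053/1034
back: M1=3/8−1/4·-7053/1034=2151/1034
M: M0=0, M1=2151/1034, M2=-7053/1034, M3=5868/517, M4=-16893/1034, M5=0
seg 0: a=-3, c=M0/2=0, d=(M1−M0)/(6·2)=717/4136, b=Δ0−h0·(2M0+M1)/6=417/517
seg 1: a=0, c=M1/2=2151/2068, d=(M2−M1)/(6·2)=-767/1034, b=Δ1−h1·(2M1+M2)/6=2985/1034
seg 2: a=4, c=M2/2=-7053/2068, d=(M3−M2)/(6·3)=6263/6204, b=Δ2−h2·(2M2+M3)/6=-1917/1034
seg 3: a=-5, c=M3/2=2934/517, d=(M4−M3)/(6·1)=-9543/2068, b=Δ3−h3·(2M3+M4)/6=10215/2068
seg 4: a=1, c=M4/2=-16893/2068, d=(M5−M4)/(6·1)=5631/2068, b=Δ4−h4·(2M4+M5)/6=2529/1034
t_q=1/2 → seg 0, τ=1/2; S=-3+417/517·τ+0·τ²+717/4136·τ³=-85203/33088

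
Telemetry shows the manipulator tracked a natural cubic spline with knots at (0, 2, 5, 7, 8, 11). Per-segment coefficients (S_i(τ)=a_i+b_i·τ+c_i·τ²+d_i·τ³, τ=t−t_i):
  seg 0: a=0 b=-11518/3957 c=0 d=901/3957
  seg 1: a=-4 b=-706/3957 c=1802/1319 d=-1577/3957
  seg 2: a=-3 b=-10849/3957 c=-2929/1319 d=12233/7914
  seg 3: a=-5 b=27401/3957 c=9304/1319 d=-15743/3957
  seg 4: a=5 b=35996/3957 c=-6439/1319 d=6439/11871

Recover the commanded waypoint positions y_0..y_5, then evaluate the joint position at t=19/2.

y_0 = S_0(0) = a_0 = 0
y_1 = S_1(0) = a_1 = -4
y_2 = S_2(0) = a_2 = -3
y_3 = S_3(0) = a_3 = -5
y_4 = S_4(0) = a_4 = 5
y_5 = S_4(3) = 3
t_q=19/2 is in segment 4 (τ=3/2); S_4(τ)=100159/10552

y_0=0 y_1=-4 y_2=-3 y_3=-5 y_4=5 y_5=3
S(19/2) = 100159/10552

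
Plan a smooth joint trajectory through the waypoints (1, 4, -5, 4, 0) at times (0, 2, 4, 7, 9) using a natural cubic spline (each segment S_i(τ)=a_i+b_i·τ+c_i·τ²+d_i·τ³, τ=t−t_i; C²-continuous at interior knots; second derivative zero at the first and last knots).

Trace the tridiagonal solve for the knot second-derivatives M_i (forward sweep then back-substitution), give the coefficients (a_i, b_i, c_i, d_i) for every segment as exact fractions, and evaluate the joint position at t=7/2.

  seg 0: a=1 b=621/172 c=0 d=-363/688
  seg 1: a=4 b=-117/43 c=-1089/344 d=783/688
  seg 2: a=-5 b=-297/172 c=315/86 d=-359/516
  seg 3: a=4 b=63/43 c=-447/172 d=149/344
S(7/2) = -18511/5504

Δ: Δ0=3/2, Δ1=-9/2, Δ2=3, Δ3=-2
row 1: diag=8, rhs=-36; c'=1/4, d'=-9/2
row 2: denom=10−2·1/4=19/2; d'=(45−2·-9/2)/(19/2)=108/19
row 3: denom=10−3·6/19=172/19; d'=(-30−3·108/19)/(172/19)=-447/86
back: M3=-447/86
back: M2=108/19−6/19·-447/86=315/43
back: M1=-9/2−1/4·315/43=-1089/172
M: M0=0, M1=-1089/172, M2=315/43, M3=-447/86, M4=0
seg 0: a=1, c=M0/2=0, d=(M1−M0)/(6·2)=-363/688, b=Δ0−h0·(2M0+M1)/6=621/172
seg 1: a=4, c=M1/2=-1089/344, d=(M2−M1)/(6·2)=783/688, b=Δ1−h1·(2M1+M2)/6=-117/43
seg 2: a=-5, c=M2/2=315/86, d=(M3−M2)/(6·3)=-359/516, b=Δ2−h2·(2M2+M3)/6=-297/172
seg 3: a=4, c=M3/2=-447/172, d=(M4−M3)/(6·2)=149/344, b=Δ3−h3·(2M3+M4)/6=63/43
t_q=7/2 → seg 1, τ=3/2; S=4+-117/43·τ+-1089/344·τ²+783/688·τ³=-18511/5504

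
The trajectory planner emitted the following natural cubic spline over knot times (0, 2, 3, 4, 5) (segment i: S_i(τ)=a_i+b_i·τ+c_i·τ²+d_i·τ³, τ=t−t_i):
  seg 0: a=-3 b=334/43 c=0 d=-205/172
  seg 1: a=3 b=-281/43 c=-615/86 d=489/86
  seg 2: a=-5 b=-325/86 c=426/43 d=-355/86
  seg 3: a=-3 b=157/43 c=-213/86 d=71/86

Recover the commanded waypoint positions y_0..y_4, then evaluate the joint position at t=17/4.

y_0 = S_0(0) = a_0 = -3
y_1 = S_1(0) = a_1 = 3
y_2 = S_2(0) = a_2 = -5
y_3 = S_3(0) = a_3 = -3
y_4 = S_3(1) = -1
t_q=17/4 is in segment 3 (τ=1/4); S_3(τ)=-12269/5504

y_0=-3 y_1=3 y_2=-5 y_3=-3 y_4=-1
S(17/4) = -12269/5504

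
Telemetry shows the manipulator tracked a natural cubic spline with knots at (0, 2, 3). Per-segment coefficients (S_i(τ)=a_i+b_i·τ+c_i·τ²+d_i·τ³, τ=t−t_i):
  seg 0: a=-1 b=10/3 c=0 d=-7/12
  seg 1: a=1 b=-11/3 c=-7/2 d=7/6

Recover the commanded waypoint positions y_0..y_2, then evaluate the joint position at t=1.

y_0 = S_0(0) = a_0 = -1
y_1 = S_1(0) = a_1 = 1
y_2 = S_1(1) = -5
t_q=1 is in segment 0 (τ=1); S_0(τ)=7/4

y_0=-1 y_1=1 y_2=-5
S(1) = 7/4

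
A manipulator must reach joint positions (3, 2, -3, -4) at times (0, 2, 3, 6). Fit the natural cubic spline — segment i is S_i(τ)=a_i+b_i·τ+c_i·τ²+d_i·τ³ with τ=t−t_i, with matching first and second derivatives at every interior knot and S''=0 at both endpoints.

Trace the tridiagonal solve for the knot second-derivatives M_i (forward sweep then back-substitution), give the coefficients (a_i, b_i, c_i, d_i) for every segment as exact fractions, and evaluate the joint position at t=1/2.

  seg 0: a=3 b=347/282 c=0 d=-61/141
  seg 1: a=2 b=-1117/282 c=-122/47 d=439/282
  seg 2: a=-3 b=-632/141 c=195/94 d=-65/282
S(1/2) = 1339/376

Δ: Δ0=-1/2, Δ1=-5, Δ2=-1/3
row 1: diag=6, rhs=-27; c'=1/6, d'=-9/2
row 2: denom=8−1·1/6=47/6; d'=(28−1·-9/2)/(47/6)=195/47
back: M2=195/47
back: M1=-9/2−1/6·195/47=-244/47
M: M0=0, M1=-244/47, M2=195/47, M3=0
seg 0: a=3, c=M0/2=0, d=(M1−M0)/(6·2)=-61/141, b=Δ0−h0·(2M0+M1)/6=347/282
seg 1: a=2, c=M1/2=-122/47, d=(M2−M1)/(6·1)=439/282, b=Δ1−h1·(2M1+M2)/6=-1117/282
seg 2: a=-3, c=M2/2=195/94, d=(M3−M2)/(6·3)=-65/282, b=Δ2−h2·(2M2+M3)/6=-632/141
t_q=1/2 → seg 0, τ=1/2; S=3+347/282·τ+0·τ²+-61/141·τ³=1339/376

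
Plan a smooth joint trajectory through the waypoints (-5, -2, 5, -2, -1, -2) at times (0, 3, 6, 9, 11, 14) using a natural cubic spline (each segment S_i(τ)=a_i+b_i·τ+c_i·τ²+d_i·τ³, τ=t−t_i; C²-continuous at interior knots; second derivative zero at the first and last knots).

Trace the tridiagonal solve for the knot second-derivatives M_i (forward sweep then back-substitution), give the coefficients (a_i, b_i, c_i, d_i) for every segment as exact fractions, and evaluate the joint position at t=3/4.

Δ: Δ0=1, Δ1=7/3, Δ2=-7/3, Δ3=1/2, Δ4=-1/3
row 1: diag=12, rhs=8; c'=1/4, d'=2/3
row 2: denom=12−3·1/4=45/4; d'=(-28−3·2/3)/(45/4)=-8/3
row 3: denom=10−3·4/15=46/5; d'=(17−3·-8/3)/(46/5)=125/46
row 4: denom=10−2·5/23=220/23; d'=(-5−2·125/46)/(220/23)=-12/11
back: M4=-12/11
back: M3=125/46−5/23·-12/11=65/22
back: M2=-8/3−4/15·65/22=-38/11
back: M1=2/3−1/4·-38/11=101/66
M: M0=0, M1=101/66, M2=-38/11, M3=65/22, M4=-12/11, M5=0
seg 0: a=-5, c=M0/2=0, d=(M1−M0)/(6·3)=101/1188, b=Δ0−h0·(2M0+M1)/6=31/132
seg 1: a=-2, c=M1/2=101/132, d=(M2−M1)/(6·3)=-329/1188, b=Δ1−h1·(2M1+M2)/6=167/66
seg 2: a=5, c=M2/2=-19/11, d=(M3−M2)/(6·3)=47/132, b=Δ2−h2·(2M2+M3)/6=-47/132
seg 3: a=-2, c=M3/2=65/44, d=(M4−M3)/(6·2)=-89/264, b=Δ3−h3·(2M3+M4)/6=-73/66
seg 4: a=-1, c=M4/2=-6/11, d=(M5−M4)/(6·3)=2/33, b=Δ4−h4·(2M4+M5)/6=25/33
t_q=3/4 → seg 0, τ=3/4; S=-5+31/132·τ+0·τ²+101/1188·τ³=-13483/2816

  seg 0: a=-5 b=31/132 c=0 d=101/1188
  seg 1: a=-2 b=167/66 c=101/132 d=-329/1188
  seg 2: a=5 b=-47/132 c=-19/11 d=47/132
  seg 3: a=-2 b=-73/66 c=65/44 d=-89/264
  seg 4: a=-1 b=25/33 c=-6/11 d=2/33
S(3/4) = -13483/2816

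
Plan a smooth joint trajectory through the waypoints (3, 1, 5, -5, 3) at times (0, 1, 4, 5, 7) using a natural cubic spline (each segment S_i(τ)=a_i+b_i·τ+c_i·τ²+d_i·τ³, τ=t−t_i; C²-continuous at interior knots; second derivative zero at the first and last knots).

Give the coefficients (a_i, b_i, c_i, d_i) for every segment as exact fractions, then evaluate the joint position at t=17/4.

Δ: Δ0=-2, Δ1=4/3, Δ2=-10, Δ3=4
row 1: diag=8, rhs=20; c'=3/8, d'=5/2
row 2: denom=8−3·3/8=55/8; d'=(-68−3·5/2)/(55/8)=-604/55
row 3: denom=6−1·8/55=322/55; d'=(84−1·-604/55)/(322/55)=2612/161
back: M3=2612/161
back: M2=-604/55−8/55·2612/161=-2148/161
back: M1=5/2−3/8·-2148/161=1208/161
M: M0=0, M1=1208/161, M2=-2148/161, M3=2612/161, M4=0
seg 0: a=3, c=M0/2=0, d=(M1−M0)/(6·1)=604/483, b=Δ0−h0·(2M0+M1)/6=-1570/483
seg 1: a=1, c=M1/2=604/161, d=(M2−M1)/(6·3)=-1678/1449, b=Δ1−h1·(2M1+M2)/6=242/483
seg 2: a=5, c=M2/2=-1074/161, d=(M3−M2)/(6·1)=340/69, b=Δ2−h2·(2M2+M3)/6=-3988/483
seg 3: a=-5, c=M3/2=1306/161, d=(M4−M3)/(6·2)=-653/483, b=Δ3−h3·(2M3+M4)/6=-3292/483
t_q=17/4 → seg 2, τ=1/4; S=5+-3988/483·τ+-1074/161·τ²+340/69·τ³=6687/2576

  seg 0: a=3 b=-1570/483 c=0 d=604/483
  seg 1: a=1 b=242/483 c=604/161 d=-1678/1449
  seg 2: a=5 b=-3988/483 c=-1074/161 d=340/69
  seg 3: a=-5 b=-3292/483 c=1306/161 d=-653/483
S(17/4) = 6687/2576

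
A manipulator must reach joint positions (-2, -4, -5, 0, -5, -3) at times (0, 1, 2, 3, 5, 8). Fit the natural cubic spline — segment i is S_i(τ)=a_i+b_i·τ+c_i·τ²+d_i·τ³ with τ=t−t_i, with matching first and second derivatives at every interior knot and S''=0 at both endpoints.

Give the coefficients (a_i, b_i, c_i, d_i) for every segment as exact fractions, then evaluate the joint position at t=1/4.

Δ: Δ0=-2, Δ1=-1, Δ2=5, Δ3=-5/2, Δ4=2/3
row 1: diag=4, rhs=6; c'=1/4, d'=3/2
row 2: denom=4−1·1/4=15/4; d'=(36−1·3/2)/(15/4)=46/5
row 3: denom=6−1·4/15=86/15; d'=(-45−1·46/5)/(86/15)=-813/86
row 4: denom=10−2·15/43=400/43; d'=(19−2·-813/86)/(400/43)=163/40
back: M4=163/40
back: M3=-813/86−15/43·163/40=-87/8
back: M2=46/5−4/15·-87/8=121/10
back: M1=3/2−1/4·121/10=-61/40
M: M0=0, M1=-61/40, M2=121/10, M3=-87/8, M4=163/40, M5=0
seg 0: a=-2, c=M0/2=0, d=(M1−M0)/(6·1)=-61/240, b=Δ0−h0·(2M0+M1)/6=-419/240
seg 1: a=-4, c=M1/2=-61/80, d=(M2−M1)/(6·1)=109/48, b=Δ1−h1·(2M1+M2)/6=-301/120
seg 2: a=-5, c=M2/2=121/20, d=(M3−M2)/(6·1)=-919/240, b=Δ2−h2·(2M2+M3)/6=667/240
seg 3: a=0, c=M3/2=-87/16, d=(M4−M3)/(6·2)=299/240, b=Δ3−h3·(2M3+M4)/6=407/120
seg 4: a=-5, c=M4/2=163/80, d=(M5−M4)/(6·3)=-163/720, b=Δ4−h4·(2M4+M5)/6=-409/120
t_q=1/4 → seg 0, τ=1/4; S=-2+-419/240·τ+0·τ²+-61/240·τ³=-2499/1024

  seg 0: a=-2 b=-419/240 c=0 d=-61/240
  seg 1: a=-4 b=-301/120 c=-61/80 d=109/48
  seg 2: a=-5 b=667/240 c=121/20 d=-919/240
  seg 3: a=0 b=407/120 c=-87/16 d=299/240
  seg 4: a=-5 b=-409/120 c=163/80 d=-163/720
S(1/4) = -2499/1024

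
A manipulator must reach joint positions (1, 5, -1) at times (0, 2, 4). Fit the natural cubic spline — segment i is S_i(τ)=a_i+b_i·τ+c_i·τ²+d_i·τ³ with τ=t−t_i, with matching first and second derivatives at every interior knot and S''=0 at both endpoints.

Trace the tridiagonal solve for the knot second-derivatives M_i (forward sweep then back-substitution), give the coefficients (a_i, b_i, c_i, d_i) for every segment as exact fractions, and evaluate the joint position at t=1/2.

Δ: Δ0=2, Δ1=-3
row 1: diag=8, rhs=-30; c'=1/4, d'=-15/4
back: M1=-15/4
M: M0=0, M1=-15/4, M2=0
seg 0: a=1, c=M0/2=0, d=(M1−M0)/(6·2)=-5/16, b=Δ0−h0·(2M0+M1)/6=13/4
seg 1: a=5, c=M1/2=-15/8, d=(M2−M1)/(6·2)=5/16, b=Δ1−h1·(2M1+M2)/6=-1/2
t_q=1/2 → seg 0, τ=1/2; S=1+13/4·τ+0·τ²+-5/16·τ³=331/128

  seg 0: a=1 b=13/4 c=0 d=-5/16
  seg 1: a=5 b=-1/2 c=-15/8 d=5/16
S(1/2) = 331/128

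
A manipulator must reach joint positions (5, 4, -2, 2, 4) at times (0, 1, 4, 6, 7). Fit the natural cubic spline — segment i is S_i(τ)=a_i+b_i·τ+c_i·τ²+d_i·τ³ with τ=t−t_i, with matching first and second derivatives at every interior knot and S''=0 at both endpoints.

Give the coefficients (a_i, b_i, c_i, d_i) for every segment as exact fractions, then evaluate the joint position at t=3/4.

Δ: Δ0=-1, Δ1=-2, Δ2=2, Δ3=2
row 1: diag=8, rhs=-6; c'=3/8, d'=-3/4
row 2: denom=10−3·3/8=71/8; d'=(24−3·-3/4)/(71/8)=210/71
row 3: denom=6−2·16/71=394/71; d'=(0−2·210/71)/(394/71)=-210/197
back: M3=-210/197
back: M2=210/71−16/71·-210/197=630/197
back: M1=-3/4−3/8·630/197=-384/197
M: M0=0, M1=-384/197, M2=630/197, M3=-210/197, M4=0
seg 0: a=5, c=M0/2=0, d=(M1−M0)/(6·1)=-64/197, b=Δ0−h0·(2M0+M1)/6=-133/197
seg 1: a=4, c=M1/2=-192/197, d=(M2−M1)/(6·3)=169/591, b=Δ1−h1·(2M1+M2)/6=-325/197
seg 2: a=-2, c=M2/2=315/197, d=(M3−M2)/(6·2)=-70/197, b=Δ2−h2·(2M2+M3)/6=44/197
seg 3: a=2, c=M3/2=-105/197, d=(M4−M3)/(6·1)=35/197, b=Δ3−h3·(2M3+M4)/6=464/197
t_q=3/4 → seg 0, τ=3/4; S=5+-133/197·τ+0·τ²+-64/197·τ³=3433/788

  seg 0: a=5 b=-133/197 c=0 d=-64/197
  seg 1: a=4 b=-325/197 c=-192/197 d=169/591
  seg 2: a=-2 b=44/197 c=315/197 d=-70/197
  seg 3: a=2 b=464/197 c=-105/197 d=35/197
S(3/4) = 3433/788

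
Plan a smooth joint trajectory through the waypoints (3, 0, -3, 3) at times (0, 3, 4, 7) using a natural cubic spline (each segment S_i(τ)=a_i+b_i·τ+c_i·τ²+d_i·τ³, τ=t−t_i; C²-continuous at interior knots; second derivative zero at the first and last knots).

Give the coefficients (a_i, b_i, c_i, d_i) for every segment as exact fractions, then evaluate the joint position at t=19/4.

Δ: Δ0=-1, Δ1=-3, Δ2=2
row 1: diag=8, rhs=-12; c'=1/8, d'=-3/2
row 2: denom=8−1·1/8=63/8; d'=(30−1·-3/2)/(63/8)=4
back: M2=4
back: M1=-3/2−1/8·4=-2
M: M0=0, M1=-2, M2=4, M3=0
seg 0: a=3, c=M0/2=0, d=(M1−M0)/(6·3)=-1/9, b=Δ0−h0·(2M0+M1)/6=0
seg 1: a=0, c=M1/2=-1, d=(M2−M1)/(6·1)=1, b=Δ1−h1·(2M1+M2)/6=-3
seg 2: a=-3, c=M2/2=2, d=(M3−M2)/(6·3)=-2/9, b=Δ2−h2·(2M2+M3)/6=-2
t_q=19/4 → seg 2, τ=3/4; S=-3+-2·τ+2·τ²+-2/9·τ³=-111/32

  seg 0: a=3 b=0 c=0 d=-1/9
  seg 1: a=0 b=-3 c=-1 d=1
  seg 2: a=-3 b=-2 c=2 d=-2/9
S(19/4) = -111/32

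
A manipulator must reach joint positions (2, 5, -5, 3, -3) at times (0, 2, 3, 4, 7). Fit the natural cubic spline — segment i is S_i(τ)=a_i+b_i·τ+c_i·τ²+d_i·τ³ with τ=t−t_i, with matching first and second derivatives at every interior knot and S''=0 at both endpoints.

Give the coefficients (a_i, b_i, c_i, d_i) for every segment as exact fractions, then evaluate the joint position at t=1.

Δ: Δ0=3/2, Δ1=-10, Δ2=8, Δ3=-2
row 1: diag=6, rhs=-69; c'=1/6, d'=-23/2
row 2: denom=4−1·1/6=23/6; d'=(108−1·-23/2)/(23/6)=717/23
row 3: denom=8−1·6/23=178/23; d'=(-60−1·717/23)/(178/23)=-2097/178
back: M3=-2097/178
back: M2=717/23−6/23·-2097/178=3048/89
back: M1=-23/2−1/6·3048/89=-3063/178
M: M0=0, M1=-3063/178, M2=3048/89, M3=-2097/178, M4=0
seg 0: a=2, c=M0/2=0, d=(M1−M0)/(6·2)=-1021/712, b=Δ0−h0·(2M0+M1)/6=644/89
seg 1: a=5, c=M1/2=-3063/356, d=(M2−M1)/(6·1)=3053/356, b=Δ1−h1·(2M1+M2)/6=-1775/178
seg 2: a=-5, c=M2/2=1524/89, d=(M3−M2)/(6·1)=-2731/356, b=Δ2−h2·(2M2+M3)/6=-517/356
seg 3: a=3, c=M3/2=-2097/356, d=(M4−M3)/(6·3)=233/356, b=Δ3−h3·(2M3+M4)/6=1741/178
t_q=1 → seg 0, τ=1; S=2+644/89·τ+0·τ²+-1021/712·τ³=5555/712

  seg 0: a=2 b=644/89 c=0 d=-1021/712
  seg 1: a=5 b=-1775/178 c=-3063/356 d=3053/356
  seg 2: a=-5 b=-517/356 c=1524/89 d=-2731/356
  seg 3: a=3 b=1741/178 c=-2097/356 d=233/356
S(1) = 5555/712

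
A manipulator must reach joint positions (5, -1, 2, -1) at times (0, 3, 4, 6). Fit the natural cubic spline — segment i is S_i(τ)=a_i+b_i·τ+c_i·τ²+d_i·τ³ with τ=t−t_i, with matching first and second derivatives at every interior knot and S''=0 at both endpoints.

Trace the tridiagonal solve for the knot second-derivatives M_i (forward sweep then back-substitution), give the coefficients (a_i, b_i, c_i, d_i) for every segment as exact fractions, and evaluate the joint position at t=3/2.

  seg 0: a=5 b=-395/94 c=0 d=23/94
  seg 1: a=-1 b=113/47 c=207/94 d=-151/94
  seg 2: a=2 b=187/94 c=-123/47 d=41/94
S(3/2) = -359/752

Δ: Δ0=-2, Δ1=3, Δ2=-3/2
row 1: diag=8, rhs=30; c'=1/8, d'=15/4
row 2: denom=6−1·1/8=47/8; d'=(-27−1·15/4)/(47/8)=-246/47
back: M2=-246/47
back: M1=15/4−1/8·-246/47=207/47
M: M0=0, M1=207/47, M2=-246/47, M3=0
seg 0: a=5, c=M0/2=0, d=(M1−M0)/(6·3)=23/94, b=Δ0−h0·(2M0+M1)/6=-395/94
seg 1: a=-1, c=M1/2=207/94, d=(M2−M1)/(6·1)=-151/94, b=Δ1−h1·(2M1+M2)/6=113/47
seg 2: a=2, c=M2/2=-123/47, d=(M3−M2)/(6·2)=41/94, b=Δ2−h2·(2M2+M3)/6=187/94
t_q=3/2 → seg 0, τ=3/2; S=5+-395/94·τ+0·τ²+23/94·τ³=-359/752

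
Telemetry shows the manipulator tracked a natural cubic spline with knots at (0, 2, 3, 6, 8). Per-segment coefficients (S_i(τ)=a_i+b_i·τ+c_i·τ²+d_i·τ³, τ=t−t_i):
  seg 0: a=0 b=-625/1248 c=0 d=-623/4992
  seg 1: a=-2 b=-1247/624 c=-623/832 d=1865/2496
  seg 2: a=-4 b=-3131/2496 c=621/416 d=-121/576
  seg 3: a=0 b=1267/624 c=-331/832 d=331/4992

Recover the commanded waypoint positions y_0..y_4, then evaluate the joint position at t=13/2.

y_0 = S_0(0) = a_0 = 0
y_1 = S_1(0) = a_1 = -2
y_2 = S_2(0) = a_2 = -4
y_3 = S_3(0) = a_3 = 0
y_4 = S_3(2) = 3
t_q=13/2 is in segment 3 (τ=1/2); S_3(τ)=12301/13312

y_0=0 y_1=-2 y_2=-4 y_3=0 y_4=3
S(13/2) = 12301/13312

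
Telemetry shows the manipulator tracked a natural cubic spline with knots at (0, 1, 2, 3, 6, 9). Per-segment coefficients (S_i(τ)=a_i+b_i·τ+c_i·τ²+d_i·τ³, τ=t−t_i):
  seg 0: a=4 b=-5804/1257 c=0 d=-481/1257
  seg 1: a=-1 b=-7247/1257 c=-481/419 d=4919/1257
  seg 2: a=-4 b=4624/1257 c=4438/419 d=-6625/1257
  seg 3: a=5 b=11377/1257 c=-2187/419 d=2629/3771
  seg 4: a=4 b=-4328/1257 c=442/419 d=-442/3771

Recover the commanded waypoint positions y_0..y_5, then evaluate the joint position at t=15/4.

y_0 = S_0(0) = a_0 = 4
y_1 = S_1(0) = a_1 = -1
y_2 = S_2(0) = a_2 = -4
y_3 = S_3(0) = a_3 = 5
y_4 = S_4(0) = a_4 = 4
y_5 = S_4(3) = 0
t_q=15/4 is in segment 3 (τ=3/4); S_3(τ)=245267/26816

y_0=4 y_1=-1 y_2=-4 y_3=5 y_4=4 y_5=0
S(15/4) = 245267/26816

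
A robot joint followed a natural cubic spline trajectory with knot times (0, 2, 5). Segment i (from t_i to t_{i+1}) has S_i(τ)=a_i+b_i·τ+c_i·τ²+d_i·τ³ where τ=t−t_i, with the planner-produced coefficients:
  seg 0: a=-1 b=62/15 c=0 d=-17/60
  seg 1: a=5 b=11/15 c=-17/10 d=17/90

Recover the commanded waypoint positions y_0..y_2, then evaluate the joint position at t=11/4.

y_0=-1 y_1=5 y_2=-3
S(11/4) = 2991/640

y_0 = S_0(0) = a_0 = -1
y_1 = S_1(0) = a_1 = 5
y_2 = S_1(3) = -3
t_q=11/4 is in segment 1 (τ=3/4); S_1(τ)=2991/640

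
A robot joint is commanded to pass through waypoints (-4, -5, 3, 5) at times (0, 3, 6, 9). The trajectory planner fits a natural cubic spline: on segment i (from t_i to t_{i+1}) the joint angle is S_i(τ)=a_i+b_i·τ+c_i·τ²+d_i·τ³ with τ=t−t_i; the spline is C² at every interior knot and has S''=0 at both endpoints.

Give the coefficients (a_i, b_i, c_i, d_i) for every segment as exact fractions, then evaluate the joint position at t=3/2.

  seg 0: a=-4 b=-19/15 c=0 d=14/135
  seg 1: a=-5 b=23/15 c=14/15 d=-5/27
  seg 2: a=3 b=32/15 c=-11/15 d=11/135
S(3/2) = -111/20

Δ: Δ0=-1/3, Δ1=8/3, Δ2=2/3
row 1: diag=12, rhs=18; c'=1/4, d'=3/2
row 2: denom=12−3·1/4=45/4; d'=(-12−3·3/2)/(45/4)=-22/15
back: M2=-22/15
back: M1=3/2−1/4·-22/15=28/15
M: M0=0, M1=28/15, M2=-22/15, M3=0
seg 0: a=-4, c=M0/2=0, d=(M1−M0)/(6·3)=14/135, b=Δ0−h0·(2M0+M1)/6=-19/15
seg 1: a=-5, c=M1/2=14/15, d=(M2−M1)/(6·3)=-5/27, b=Δ1−h1·(2M1+M2)/6=23/15
seg 2: a=3, c=M2/2=-11/15, d=(M3−M2)/(6·3)=11/135, b=Δ2−h2·(2M2+M3)/6=32/15
t_q=3/2 → seg 0, τ=3/2; S=-4+-19/15·τ+0·τ²+14/135·τ³=-111/20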